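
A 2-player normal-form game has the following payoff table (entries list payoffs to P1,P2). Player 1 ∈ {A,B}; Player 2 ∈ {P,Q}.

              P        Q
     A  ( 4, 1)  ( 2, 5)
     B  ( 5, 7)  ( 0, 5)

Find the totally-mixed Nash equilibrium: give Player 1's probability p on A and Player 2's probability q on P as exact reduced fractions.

P1 mixes 1/3 on A; P2 mixes 2/3 on P

P1 indiff ⇒ q·4+(1-q)·2 = q·5+(1-q)·0 ⇒ q(-1) = (1-q)(-2) ⇒ q = 2/3
P2 indiff ⇒ p·1+(1-p)·7 = p·5+(1-p)·5 ⇒ p(-4) = (1-p)(-2) ⇒ p = 1/3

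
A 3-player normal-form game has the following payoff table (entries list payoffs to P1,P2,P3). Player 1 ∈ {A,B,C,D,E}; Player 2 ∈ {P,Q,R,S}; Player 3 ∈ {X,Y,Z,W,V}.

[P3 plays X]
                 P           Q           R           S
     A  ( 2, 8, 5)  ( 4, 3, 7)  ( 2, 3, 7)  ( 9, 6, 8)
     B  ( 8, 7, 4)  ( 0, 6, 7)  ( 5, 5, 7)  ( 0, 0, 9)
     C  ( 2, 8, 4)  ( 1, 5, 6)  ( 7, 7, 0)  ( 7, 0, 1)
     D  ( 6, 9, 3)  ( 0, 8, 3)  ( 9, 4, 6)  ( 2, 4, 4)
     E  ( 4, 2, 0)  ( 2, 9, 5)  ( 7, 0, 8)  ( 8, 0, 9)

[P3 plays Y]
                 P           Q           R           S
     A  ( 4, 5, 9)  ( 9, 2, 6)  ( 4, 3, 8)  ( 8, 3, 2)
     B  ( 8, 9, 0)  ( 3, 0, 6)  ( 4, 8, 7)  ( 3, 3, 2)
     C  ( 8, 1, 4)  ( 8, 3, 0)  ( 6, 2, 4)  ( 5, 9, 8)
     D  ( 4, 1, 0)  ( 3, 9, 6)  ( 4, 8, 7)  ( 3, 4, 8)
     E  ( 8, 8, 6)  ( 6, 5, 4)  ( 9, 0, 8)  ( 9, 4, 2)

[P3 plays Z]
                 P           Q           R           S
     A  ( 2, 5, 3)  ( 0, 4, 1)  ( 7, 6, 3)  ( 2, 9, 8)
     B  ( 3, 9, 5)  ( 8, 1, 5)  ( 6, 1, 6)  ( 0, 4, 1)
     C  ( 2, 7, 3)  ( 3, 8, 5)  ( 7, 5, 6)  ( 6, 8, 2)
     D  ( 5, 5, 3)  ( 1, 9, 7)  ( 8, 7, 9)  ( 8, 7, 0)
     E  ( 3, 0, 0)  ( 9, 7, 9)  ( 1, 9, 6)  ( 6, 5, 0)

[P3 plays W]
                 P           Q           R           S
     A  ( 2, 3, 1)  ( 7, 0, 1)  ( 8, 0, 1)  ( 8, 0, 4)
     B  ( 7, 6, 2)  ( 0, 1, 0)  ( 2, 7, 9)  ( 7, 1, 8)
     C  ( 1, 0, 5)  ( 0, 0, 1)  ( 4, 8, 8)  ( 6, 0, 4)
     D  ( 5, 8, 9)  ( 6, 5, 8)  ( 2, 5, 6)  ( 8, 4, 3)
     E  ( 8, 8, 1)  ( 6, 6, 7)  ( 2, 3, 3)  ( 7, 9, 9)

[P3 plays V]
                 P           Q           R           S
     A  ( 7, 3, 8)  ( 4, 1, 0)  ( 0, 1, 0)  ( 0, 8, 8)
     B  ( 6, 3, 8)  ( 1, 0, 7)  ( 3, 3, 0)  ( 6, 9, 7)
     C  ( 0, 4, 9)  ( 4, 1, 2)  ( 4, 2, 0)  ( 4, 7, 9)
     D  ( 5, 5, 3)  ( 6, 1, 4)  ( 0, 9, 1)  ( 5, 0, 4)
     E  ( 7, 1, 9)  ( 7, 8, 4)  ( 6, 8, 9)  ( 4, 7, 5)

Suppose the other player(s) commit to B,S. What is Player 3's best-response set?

u_3(X vs B,S) = 9
u_3(Y vs B,S) = 2
u_3(Z vs B,S) = 1
u_3(W vs B,S) = 8
u_3(V vs B,S) = 7
max payoff 9 at {X}

argmax u_3 = {X}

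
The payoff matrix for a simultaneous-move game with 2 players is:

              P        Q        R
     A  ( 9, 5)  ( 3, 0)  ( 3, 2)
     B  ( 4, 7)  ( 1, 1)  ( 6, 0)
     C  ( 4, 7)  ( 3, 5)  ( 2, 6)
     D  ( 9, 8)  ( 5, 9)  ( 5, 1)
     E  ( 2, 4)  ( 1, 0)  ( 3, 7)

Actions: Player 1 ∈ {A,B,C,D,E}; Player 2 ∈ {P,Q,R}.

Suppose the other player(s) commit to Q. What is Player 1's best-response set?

u_1(A vs Q) = 3
u_1(B vs Q) = 1
u_1(C vs Q) = 3
u_1(D vs Q) = 5
u_1(E vs Q) = 1
max payoff 5 at {D}

BR_1 = {D}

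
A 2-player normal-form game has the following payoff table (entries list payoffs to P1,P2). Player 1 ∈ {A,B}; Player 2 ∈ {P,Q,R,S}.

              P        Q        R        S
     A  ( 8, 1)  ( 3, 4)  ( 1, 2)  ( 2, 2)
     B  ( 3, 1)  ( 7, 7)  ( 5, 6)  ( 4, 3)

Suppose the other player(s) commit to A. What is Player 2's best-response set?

argmax u_2 = {Q}

u_2(P vs A) = 1
u_2(Q vs A) = 4
u_2(R vs A) = 2
u_2(S vs A) = 2
max payoff 4 at {Q}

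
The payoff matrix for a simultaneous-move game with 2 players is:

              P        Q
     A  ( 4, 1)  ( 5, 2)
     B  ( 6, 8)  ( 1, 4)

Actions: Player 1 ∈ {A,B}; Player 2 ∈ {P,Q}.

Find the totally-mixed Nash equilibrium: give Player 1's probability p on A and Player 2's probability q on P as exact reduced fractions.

P1 indiff ⇒ q·4+(1-q)·5 = q·6+(1-q)·1 ⇒ q(-2) = (1-q)(-4) ⇒ q = 2/3
P2 indiff ⇒ p·1+(1-p)·8 = p·2+(1-p)·4 ⇒ p(-1) = (1-p)(-4) ⇒ p = 4/5

(p,q) = (4/5, 2/3)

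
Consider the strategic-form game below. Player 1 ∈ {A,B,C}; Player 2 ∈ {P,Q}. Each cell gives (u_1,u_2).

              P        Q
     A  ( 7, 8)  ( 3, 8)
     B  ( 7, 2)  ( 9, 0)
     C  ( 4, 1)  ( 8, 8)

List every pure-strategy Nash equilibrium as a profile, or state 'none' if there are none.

(A,P): NE
(A,Q): not NE [P1→B gives 9>3]
(B,P): NE
(B,Q): not NE [P2→P gives 2>0]
(C,P): not NE [P1→B gives 7>4; P2→Q gives 8>1]
(C,Q): not NE [P1→B gives 9>8]

NE set: (A,P), (B,P)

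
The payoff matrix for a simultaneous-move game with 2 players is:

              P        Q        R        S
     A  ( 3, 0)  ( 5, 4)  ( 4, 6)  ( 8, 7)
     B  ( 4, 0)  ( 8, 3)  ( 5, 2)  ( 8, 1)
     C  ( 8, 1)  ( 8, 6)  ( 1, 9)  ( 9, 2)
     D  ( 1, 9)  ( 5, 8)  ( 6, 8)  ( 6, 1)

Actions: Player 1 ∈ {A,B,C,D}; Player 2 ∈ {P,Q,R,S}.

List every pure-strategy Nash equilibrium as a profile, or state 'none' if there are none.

NE set: (B,Q)

(A,P): not NE [P1→C gives 8>3; P2→S gives 7>0]
(A,Q): not NE [P1→C gives 8>5; P2→S gives 7>4]
(A,R): not NE [P1→D gives 6>4; P2→S gives 7>6]
(A,S): not NE [P1→C gives 9>8]
(B,P): not NE [P1→C gives 8>4; P2→Q gives 3>0]
(B,Q): NE
(B,R): not NE [P1→D gives 6>5; P2→Q gives 3>2]
(B,S): not NE [P1→C gives 9>8; P2→Q gives 3>1]
(C,P): not NE [P2→R gives 9>1]
(C,Q): not NE [P2→R gives 9>6]
(C,R): not NE [P1→D gives 6>1]
(C,S): not NE [P2→R gives 9>2]
(D,P): not NE [P1→C gives 8>1]
(D,Q): not NE [P1→C gives 8>5; P2→P gives 9>8]
(D,R): not NE [P2→P gives 9>8]
(D,S): not NE [P1→C gives 9>6; P2→P gives 9>1]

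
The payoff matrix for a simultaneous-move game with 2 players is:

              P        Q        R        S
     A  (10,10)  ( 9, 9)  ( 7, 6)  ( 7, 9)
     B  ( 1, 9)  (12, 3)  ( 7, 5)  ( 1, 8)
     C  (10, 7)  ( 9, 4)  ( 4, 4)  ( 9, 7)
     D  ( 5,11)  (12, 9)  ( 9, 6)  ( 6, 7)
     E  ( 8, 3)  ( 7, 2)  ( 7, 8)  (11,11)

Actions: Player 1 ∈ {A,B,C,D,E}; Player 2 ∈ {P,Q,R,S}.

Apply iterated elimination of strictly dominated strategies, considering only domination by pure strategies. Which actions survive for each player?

Survivors P1:{A,C,E} P2:{P,S}

P2 drop Q (P beats it: A:10>9 B:9>3 C:7>4 D:11>9 E:3>2)
P1 drop B (D beats it: P:5>1 R:9>7 S:6>1)
P2 drop R (S beats it: A:9>6 C:7>4 D:7>6 E:11>8)
P1 drop D (A beats it: P:10>5 S:7>6)
P1→{A,C,E} P2→{P,S}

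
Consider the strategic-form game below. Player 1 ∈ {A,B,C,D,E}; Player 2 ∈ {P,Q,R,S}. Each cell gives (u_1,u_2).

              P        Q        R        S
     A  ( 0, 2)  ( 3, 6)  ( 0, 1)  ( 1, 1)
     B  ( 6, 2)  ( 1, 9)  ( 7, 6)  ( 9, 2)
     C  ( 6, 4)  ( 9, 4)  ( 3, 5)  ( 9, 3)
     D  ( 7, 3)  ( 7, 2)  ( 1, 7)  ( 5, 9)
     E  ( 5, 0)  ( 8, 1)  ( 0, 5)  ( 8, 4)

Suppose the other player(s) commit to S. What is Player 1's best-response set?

P1 best: {B,C}

u_1(A vs S) = 1
u_1(B vs S) = 9
u_1(C vs S) = 9
u_1(D vs S) = 5
u_1(E vs S) = 8
max payoff 9 at {B,C}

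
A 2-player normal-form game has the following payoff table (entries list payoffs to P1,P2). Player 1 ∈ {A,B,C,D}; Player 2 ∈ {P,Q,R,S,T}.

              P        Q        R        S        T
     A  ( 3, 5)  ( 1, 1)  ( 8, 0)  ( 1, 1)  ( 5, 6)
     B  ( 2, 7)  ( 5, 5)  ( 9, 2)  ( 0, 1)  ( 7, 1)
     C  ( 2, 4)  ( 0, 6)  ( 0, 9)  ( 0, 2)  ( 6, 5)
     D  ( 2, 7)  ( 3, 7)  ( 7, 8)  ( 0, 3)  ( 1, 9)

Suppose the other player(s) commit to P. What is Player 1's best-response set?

u_1(A vs P) = 3
u_1(B vs P) = 2
u_1(C vs P) = 2
u_1(D vs P) = 2
max payoff 3 at {A}

BR_1 = {A}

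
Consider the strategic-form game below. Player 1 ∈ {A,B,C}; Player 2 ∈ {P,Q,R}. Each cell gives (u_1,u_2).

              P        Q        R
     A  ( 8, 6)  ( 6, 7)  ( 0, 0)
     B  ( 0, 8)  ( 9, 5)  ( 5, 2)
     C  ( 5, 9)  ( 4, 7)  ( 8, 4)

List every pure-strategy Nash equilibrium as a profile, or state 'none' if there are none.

PSNE: ∅

(A,P): not NE [P2→Q gives 7>6]
(A,Q): not NE [P1→B gives 9>6]
(A,R): not NE [P1→C gives 8>0; P2→Q gives 7>0]
(B,P): not NE [P1→A gives 8>0]
(B,Q): not NE [P2→P gives 8>5]
(B,R): not NE [P1→C gives 8>5; P2→P gives 8>2]
(C,P): not NE [P1→A gives 8>5]
(C,Q): not NE [P1→B gives 9>4; P2→P gives 9>7]
(C,R): not NE [P2→P gives 9>4]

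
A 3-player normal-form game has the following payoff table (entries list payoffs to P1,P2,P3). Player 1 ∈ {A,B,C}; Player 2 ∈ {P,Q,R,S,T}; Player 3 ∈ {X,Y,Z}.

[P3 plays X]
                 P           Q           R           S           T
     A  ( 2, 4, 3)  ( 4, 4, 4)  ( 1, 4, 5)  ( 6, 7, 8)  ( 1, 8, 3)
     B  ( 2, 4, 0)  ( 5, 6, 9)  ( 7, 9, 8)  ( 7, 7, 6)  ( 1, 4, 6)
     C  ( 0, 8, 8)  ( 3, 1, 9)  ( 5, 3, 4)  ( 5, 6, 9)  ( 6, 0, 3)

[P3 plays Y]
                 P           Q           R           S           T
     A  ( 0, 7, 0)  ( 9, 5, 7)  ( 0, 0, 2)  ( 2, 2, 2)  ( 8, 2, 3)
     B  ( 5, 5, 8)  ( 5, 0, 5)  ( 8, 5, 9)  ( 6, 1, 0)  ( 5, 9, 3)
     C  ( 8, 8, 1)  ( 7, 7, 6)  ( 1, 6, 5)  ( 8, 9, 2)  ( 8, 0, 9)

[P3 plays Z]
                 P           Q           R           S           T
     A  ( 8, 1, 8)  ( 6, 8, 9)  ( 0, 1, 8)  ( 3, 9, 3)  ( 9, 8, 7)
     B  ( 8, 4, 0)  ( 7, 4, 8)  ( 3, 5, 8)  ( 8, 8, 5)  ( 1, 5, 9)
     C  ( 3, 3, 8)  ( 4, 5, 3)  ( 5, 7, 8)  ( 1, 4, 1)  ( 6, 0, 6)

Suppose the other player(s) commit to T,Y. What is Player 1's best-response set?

argmax u_1 = {A,C}

u_1(A vs T,Y) = 8
u_1(B vs T,Y) = 5
u_1(C vs T,Y) = 8
max payoff 8 at {A,C}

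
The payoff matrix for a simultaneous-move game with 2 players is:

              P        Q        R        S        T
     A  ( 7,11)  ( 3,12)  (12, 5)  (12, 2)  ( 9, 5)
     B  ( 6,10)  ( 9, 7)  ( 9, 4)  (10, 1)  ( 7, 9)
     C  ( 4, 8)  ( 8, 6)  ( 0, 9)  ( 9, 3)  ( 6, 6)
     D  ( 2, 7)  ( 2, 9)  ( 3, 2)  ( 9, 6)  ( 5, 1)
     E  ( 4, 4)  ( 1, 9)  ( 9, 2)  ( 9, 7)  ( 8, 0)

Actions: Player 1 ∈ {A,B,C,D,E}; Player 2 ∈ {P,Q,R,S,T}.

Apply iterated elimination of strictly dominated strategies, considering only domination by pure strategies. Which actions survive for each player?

Survivors P1:{A,B} P2:{P,Q}

P1 drop C (B beats it: P:6>4 Q:9>8 R:9>0 S:10>9 T:7>6)
P1 drop D (A beats it: P:7>2 Q:3>2 R:12>3 S:12>9 T:9>5)
P1 drop E (A beats it: P:7>4 Q:3>1 R:12>9 S:12>9 T:9>8)
P2 drop R (P beats it: A:11>5 B:10>4)
P2 drop S (P beats it: A:11>2 B:10>1)
P2 drop T (P beats it: A:11>5 B:10>9)
P1→{A,B} P2→{P,Q}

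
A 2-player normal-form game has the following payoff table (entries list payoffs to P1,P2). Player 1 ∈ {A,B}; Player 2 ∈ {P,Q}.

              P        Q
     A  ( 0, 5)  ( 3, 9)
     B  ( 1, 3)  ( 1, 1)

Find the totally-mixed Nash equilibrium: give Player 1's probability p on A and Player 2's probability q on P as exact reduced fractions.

P1 indiff ⇒ q·0+(1-q)·3 = q·1+(1-q)·1 ⇒ q(-1) = (1-q)(-2) ⇒ q = 2/3
P2 indiff ⇒ p·5+(1-p)·3 = p·9+(1-p)·1 ⇒ p(-4) = (1-p)(-2) ⇒ p = 1/3

p=1/3, q=2/3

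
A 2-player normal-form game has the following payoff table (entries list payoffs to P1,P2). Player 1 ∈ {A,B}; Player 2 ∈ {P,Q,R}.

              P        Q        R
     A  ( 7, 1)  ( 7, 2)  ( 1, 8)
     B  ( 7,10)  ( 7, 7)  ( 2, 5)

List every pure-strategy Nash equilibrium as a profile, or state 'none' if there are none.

(A,P): not NE [P2→R gives 8>1]
(A,Q): not NE [P2→R gives 8>2]
(A,R): not NE [P1→B gives 2>1]
(B,P): NE
(B,Q): not NE [P2→P gives 10>7]
(B,R): not NE [P2→P gives 10>5]

Nash profiles: (B,P)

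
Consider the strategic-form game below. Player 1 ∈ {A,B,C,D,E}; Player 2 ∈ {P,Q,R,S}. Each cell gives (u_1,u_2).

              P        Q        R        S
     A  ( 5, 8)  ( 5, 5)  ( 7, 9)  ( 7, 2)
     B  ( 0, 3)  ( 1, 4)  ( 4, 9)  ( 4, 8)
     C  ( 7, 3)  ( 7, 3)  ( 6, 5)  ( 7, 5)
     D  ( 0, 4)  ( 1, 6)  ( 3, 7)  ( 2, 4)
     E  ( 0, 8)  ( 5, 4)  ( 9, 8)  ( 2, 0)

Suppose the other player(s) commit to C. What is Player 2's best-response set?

u_2(P vs C) = 3
u_2(Q vs C) = 3
u_2(R vs C) = 5
u_2(S vs C) = 5
max payoff 5 at {R,S}

BR_2 = {R,S}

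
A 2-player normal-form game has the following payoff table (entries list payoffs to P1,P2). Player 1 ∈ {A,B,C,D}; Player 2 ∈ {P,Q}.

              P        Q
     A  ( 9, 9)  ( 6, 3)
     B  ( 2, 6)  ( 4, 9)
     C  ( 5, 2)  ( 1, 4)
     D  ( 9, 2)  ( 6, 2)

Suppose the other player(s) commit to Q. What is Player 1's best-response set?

argmax u_1 = {A,D}

u_1(A vs Q) = 6
u_1(B vs Q) = 4
u_1(C vs Q) = 1
u_1(D vs Q) = 6
max payoff 6 at {A,D}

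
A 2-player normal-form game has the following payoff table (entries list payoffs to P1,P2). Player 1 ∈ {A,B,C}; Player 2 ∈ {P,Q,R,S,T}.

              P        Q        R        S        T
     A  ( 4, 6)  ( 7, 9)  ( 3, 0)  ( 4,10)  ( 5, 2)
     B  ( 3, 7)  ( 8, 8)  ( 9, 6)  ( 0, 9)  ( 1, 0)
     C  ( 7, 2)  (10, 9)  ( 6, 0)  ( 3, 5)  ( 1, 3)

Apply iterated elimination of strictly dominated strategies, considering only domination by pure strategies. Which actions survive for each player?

Survivors P1:{A,C} P2:{Q,S}

P2 drop P (Q beats it: A:9>6 B:8>7 C:9>2)
P2 drop R (Q beats it: A:9>0 B:8>6 C:9>0)
P2 drop T (Q beats it: A:9>2 B:8>0 C:9>3)
P1 drop B (C beats it: Q:10>8 S:3>0)
P1→{A,C} P2→{Q,S}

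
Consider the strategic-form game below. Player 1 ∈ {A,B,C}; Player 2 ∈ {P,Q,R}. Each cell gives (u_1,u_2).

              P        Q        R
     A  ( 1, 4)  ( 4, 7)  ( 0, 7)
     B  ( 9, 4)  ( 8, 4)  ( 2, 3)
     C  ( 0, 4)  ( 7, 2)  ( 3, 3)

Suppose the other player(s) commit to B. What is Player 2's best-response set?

BR_2 = {P,Q}

u_2(P vs B) = 4
u_2(Q vs B) = 4
u_2(R vs B) = 3
max payoff 4 at {P,Q}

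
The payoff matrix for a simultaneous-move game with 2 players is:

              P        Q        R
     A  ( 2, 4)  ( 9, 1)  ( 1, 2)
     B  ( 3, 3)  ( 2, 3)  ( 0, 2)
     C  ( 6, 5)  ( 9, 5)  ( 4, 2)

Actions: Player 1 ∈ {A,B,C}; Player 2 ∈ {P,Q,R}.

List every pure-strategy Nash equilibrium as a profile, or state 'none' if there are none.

Nash profiles: (C,P), (C,Q)

(A,P): not NE [P1→C gives 6>2]
(A,Q): not NE [P2→P gives 4>1]
(A,R): not NE [P1→C gives 4>1; P2→P gives 4>2]
(B,P): not NE [P1→C gives 6>3]
(B,Q): not NE [P1→C gives 9>2]
(B,R): not NE [P1→C gives 4>0; P2→Q gives 3>2]
(C,P): NE
(C,Q): NE
(C,R): not NE [P2→Q gives 5>2]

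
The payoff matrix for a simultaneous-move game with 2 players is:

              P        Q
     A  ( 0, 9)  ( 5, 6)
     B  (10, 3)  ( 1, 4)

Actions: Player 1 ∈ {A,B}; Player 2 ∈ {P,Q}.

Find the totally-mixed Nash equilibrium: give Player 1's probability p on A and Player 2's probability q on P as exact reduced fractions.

P1 indiff ⇒ q·0+(1-q)·5 = q·10+(1-q)·1 ⇒ q(-10) = (1-q)(-4) ⇒ q = 2/7
P2 indiff ⇒ p·9+(1-p)·3 = p·6+(1-p)·4 ⇒ p(3) = (1-p)(1) ⇒ p = 1/4

P1 mixes 1/4 on A; P2 mixes 2/7 on P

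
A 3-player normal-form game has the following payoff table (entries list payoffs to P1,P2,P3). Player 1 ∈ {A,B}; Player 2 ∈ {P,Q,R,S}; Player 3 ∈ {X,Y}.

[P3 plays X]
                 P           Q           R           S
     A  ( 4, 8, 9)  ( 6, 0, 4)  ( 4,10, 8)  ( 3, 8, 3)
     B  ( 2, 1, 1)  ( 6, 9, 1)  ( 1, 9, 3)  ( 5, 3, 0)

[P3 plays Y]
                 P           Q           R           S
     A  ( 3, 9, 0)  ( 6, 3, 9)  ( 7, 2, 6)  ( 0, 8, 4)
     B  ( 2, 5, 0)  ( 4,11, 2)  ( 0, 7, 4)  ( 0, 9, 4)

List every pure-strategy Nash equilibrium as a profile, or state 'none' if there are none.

NE set: (A,R,X)

(A,P,X): not NE [P2→R gives 10>8]
(A,P,Y): not NE [P3→X gives 9>0]
(A,Q,X): not NE [P2→R gives 10>0; P3→Y gives 9>4]
(A,Q,Y): not NE [P2→P gives 9>3]
(A,R,X): NE
(A,R,Y): not NE [P2→P gives 9>2; P3→X gives 8>6]
(A,S,X): not NE [P1→B gives 5>3; P2→R gives 10>8; P3→Y gives 4>3]
(A,S,Y): not NE [P2→P gives 9>8]
(B,P,X): not NE [P1→A gives 4>2; P2→R gives 9>1]
(B,P,Y): not NE [P1→A gives 3>2; P2→Q gives 11>5; P3→X gives 1>0]
(B,Q,X): not NE [P3→Y gives 2>1]
(B,Q,Y): not NE [P1→A gives 6>4]
(B,R,X): not NE [P1→A gives 4>1; P3→Y gives 4>3]
(B,R,Y): not NE [P1→A gives 7>0; P2→Q gives 11>7]
(B,S,X): not NE [P2→R gives 9>3; P3→Y gives 4>0]
(B,S,Y): not NE [P2→Q gives 11>9]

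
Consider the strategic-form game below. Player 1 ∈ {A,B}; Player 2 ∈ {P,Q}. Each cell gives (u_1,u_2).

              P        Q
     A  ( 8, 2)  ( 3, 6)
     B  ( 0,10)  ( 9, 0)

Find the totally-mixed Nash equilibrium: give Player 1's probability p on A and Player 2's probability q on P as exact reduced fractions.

p=5/7, q=3/7

P1 indiff ⇒ q·8+(1-q)·3 = q·0+(1-q)·9 ⇒ q(8) = (1-q)(6) ⇒ q = 3/7
P2 indiff ⇒ p·2+(1-p)·10 = p·6+(1-p)·0 ⇒ p(-4) = (1-p)(-10) ⇒ p = 5/7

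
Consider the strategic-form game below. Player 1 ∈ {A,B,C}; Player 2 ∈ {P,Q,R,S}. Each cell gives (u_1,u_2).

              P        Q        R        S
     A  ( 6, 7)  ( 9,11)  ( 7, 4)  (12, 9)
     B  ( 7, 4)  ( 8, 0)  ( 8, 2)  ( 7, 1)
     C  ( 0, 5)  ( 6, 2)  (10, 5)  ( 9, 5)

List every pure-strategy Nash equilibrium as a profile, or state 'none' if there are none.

PSNE = {(A,Q), (B,P), (C,R)}

(A,P): not NE [P1→B gives 7>6; P2→Q gives 11>7]
(A,Q): NE
(A,R): not NE [P1→C gives 10>7; P2→Q gives 11>4]
(A,S): not NE [P2→Q gives 11>9]
(B,P): NE
(B,Q): not NE [P1→A gives 9>8; P2→P gives 4>0]
(B,R): not NE [P1→C gives 10>8; P2→P gives 4>2]
(B,S): not NE [P1→A gives 12>7; P2→P gives 4>1]
(C,P): not NE [P1→B gives 7>0]
(C,Q): not NE [P1→A gives 9>6; P2→S gives 5>2]
(C,R): NE
(C,S): not NE [P1→A gives 12>9]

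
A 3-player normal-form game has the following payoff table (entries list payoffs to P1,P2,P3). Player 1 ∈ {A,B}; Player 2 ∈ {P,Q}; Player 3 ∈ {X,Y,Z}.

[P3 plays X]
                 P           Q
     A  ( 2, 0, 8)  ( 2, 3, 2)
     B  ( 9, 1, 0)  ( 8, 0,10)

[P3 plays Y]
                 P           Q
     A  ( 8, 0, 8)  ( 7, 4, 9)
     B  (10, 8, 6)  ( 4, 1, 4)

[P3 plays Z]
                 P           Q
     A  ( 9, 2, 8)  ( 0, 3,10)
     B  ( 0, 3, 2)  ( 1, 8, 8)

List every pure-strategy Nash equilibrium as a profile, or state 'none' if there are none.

PSNE = {(B,P,Y)}

(A,P,X): not NE [P1→B gives 9>2; P2→Q gives 3>0]
(A,P,Y): not NE [P1→B gives 10>8; P2→Q gives 4>0]
(A,P,Z): not NE [P2→Q gives 3>2]
(A,Q,X): not NE [P1→B gives 8>2; P3→Z gives 10>2]
(A,Q,Y): not NE [P3→Z gives 10>9]
(A,Q,Z): not NE [P1→B gives 1>0]
(B,P,X): not NE [P3→Y gives 6>0]
(B,P,Y): NE
(B,P,Z): not NE [P1→A gives 9>0; P2→Q gives 8>3; P3→Y gives 6>2]
(B,Q,X): not NE [P2→P gives 1>0]
(B,Q,Y): not NE [P1→A gives 7>4; P2→P gives 8>1; P3→X gives 10>4]
(B,Q,Z): not NE [P3→X gives 10>8]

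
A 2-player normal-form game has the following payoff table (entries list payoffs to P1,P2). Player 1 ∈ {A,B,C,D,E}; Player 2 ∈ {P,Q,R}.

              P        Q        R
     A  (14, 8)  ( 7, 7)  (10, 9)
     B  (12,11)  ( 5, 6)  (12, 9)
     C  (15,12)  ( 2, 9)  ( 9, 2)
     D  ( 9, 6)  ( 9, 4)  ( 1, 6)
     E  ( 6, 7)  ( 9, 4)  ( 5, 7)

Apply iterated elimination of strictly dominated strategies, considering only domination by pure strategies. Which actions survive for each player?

P2 drop Q (P beats it: A:8>7 B:11>6 C:12>9 D:6>4 E:7>4)
P1 drop D (A beats it: P:14>9 R:10>1)
P1 drop E (A beats it: P:14>6 R:10>5)
P1→{A,B,C} P2→{P,R}

Remaining: P1:{A,B,C} P2:{P,R}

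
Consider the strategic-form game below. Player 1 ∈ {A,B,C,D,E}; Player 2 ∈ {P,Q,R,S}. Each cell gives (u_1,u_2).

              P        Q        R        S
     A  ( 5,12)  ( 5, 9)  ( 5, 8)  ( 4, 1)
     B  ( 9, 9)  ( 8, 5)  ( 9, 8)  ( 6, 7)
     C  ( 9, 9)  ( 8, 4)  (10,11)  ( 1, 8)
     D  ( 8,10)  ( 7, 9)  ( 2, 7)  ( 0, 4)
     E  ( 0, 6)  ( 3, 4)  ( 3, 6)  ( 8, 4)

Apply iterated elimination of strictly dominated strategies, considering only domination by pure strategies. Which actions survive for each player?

Remaining: P1:{B,C} P2:{P,R}

P1 drop A (B beats it: P:9>5 Q:8>5 R:9>5 S:6>4)
P1 drop D (B beats it: P:9>8 Q:8>7 R:9>2 S:6>0)
P2 drop Q (P beats it: B:9>5 C:9>4 E:6>4)
P2 drop S (P beats it: B:9>7 C:9>8 E:6>4)
P1 drop E (B beats it: P:9>0 R:9>3)
P1→{B,C} P2→{P,R}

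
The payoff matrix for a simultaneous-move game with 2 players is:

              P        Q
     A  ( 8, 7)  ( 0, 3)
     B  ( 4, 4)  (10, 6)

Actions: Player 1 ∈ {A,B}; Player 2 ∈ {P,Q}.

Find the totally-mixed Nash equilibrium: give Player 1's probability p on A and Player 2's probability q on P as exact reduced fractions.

p=1/3, q=5/7

P1 indiff ⇒ q·8+(1-q)·0 = q·4+(1-q)·10 ⇒ q(4) = (1-q)(10) ⇒ q = 5/7
P2 indiff ⇒ p·7+(1-p)·4 = p·3+(1-p)·6 ⇒ p(4) = (1-p)(2) ⇒ p = 1/3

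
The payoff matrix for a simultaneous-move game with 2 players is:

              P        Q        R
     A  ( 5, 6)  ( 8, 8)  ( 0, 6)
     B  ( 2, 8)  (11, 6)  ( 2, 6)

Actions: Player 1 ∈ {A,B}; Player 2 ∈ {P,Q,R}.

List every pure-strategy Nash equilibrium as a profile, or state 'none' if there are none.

(A,P): not NE [P2→Q gives 8>6]
(A,Q): not NE [P1→B gives 11>8]
(A,R): not NE [P1→B gives 2>0; P2→Q gives 8>6]
(B,P): not NE [P1→A gives 5>2]
(B,Q): not NE [P2→P gives 8>6]
(B,R): not NE [P2→P gives 8>6]

Equilibria: none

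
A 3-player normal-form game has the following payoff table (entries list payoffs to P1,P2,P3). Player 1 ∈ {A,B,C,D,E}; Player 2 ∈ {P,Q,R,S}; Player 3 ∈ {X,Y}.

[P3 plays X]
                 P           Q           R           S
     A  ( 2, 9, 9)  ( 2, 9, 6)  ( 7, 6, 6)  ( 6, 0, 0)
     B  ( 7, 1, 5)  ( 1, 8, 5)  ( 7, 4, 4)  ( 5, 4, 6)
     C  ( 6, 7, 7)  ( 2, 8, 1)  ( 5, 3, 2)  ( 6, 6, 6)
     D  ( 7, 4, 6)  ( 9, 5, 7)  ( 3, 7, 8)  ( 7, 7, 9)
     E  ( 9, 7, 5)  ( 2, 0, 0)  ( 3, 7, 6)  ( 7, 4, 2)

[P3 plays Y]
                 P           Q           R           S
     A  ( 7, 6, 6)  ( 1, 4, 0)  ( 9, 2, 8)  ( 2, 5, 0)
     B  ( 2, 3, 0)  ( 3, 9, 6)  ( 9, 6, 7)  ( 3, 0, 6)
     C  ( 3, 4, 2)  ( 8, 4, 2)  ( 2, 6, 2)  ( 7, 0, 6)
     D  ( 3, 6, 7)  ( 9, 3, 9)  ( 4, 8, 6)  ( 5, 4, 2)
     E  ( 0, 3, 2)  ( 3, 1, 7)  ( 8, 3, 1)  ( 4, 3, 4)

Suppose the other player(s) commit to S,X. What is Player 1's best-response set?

u_1(A vs S,X) = 6
u_1(B vs S,X) = 5
u_1(C vs S,X) = 6
u_1(D vs S,X) = 7
u_1(E vs S,X) = 7
max payoff 7 at {D,E}

P1 best: {D,E}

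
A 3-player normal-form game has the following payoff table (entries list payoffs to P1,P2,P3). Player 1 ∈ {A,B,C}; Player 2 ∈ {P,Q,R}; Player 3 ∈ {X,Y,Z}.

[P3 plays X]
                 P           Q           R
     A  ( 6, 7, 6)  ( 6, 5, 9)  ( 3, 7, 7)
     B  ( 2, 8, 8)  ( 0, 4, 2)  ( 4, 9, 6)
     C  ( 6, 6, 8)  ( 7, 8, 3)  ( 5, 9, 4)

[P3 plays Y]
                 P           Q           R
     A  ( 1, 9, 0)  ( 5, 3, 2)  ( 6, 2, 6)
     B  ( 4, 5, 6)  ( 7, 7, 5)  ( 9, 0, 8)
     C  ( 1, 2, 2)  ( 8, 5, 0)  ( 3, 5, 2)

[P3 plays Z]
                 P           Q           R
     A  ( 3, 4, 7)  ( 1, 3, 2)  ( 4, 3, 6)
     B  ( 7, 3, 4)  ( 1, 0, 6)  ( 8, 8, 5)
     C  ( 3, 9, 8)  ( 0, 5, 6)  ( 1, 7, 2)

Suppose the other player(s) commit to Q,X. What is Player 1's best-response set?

u_1(A vs Q,X) = 6
u_1(B vs Q,X) = 0
u_1(C vs Q,X) = 7
max payoff 7 at {C}

BR_1 = {C}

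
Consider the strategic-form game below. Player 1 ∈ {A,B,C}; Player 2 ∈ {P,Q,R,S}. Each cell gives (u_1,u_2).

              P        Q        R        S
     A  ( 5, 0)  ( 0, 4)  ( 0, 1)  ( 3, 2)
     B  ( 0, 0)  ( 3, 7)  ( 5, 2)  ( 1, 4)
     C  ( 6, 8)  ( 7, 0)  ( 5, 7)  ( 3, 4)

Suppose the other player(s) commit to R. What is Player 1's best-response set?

u_1(A vs R) = 0
u_1(B vs R) = 5
u_1(C vs R) = 5
max payoff 5 at {B,C}

argmax u_1 = {B,C}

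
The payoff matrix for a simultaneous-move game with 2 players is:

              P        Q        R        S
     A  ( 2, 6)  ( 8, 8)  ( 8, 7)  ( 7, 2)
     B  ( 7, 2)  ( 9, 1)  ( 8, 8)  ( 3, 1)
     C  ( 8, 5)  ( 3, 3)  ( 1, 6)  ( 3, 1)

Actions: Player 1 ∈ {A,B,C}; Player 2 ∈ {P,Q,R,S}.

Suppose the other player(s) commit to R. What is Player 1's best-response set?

u_1(A vs R) = 8
u_1(B vs R) = 8
u_1(C vs R) = 1
max payoff 8 at {A,B}

P1 best: {A,B}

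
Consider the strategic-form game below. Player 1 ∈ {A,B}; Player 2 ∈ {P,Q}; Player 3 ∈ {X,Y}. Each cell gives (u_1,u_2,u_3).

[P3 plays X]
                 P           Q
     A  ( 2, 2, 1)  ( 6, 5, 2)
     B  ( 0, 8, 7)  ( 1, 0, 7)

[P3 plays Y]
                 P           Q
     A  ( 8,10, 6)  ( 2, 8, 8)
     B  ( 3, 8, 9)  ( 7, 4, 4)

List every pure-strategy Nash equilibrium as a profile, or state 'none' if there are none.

NE set: (A,P,Y)

(A,P,X): not NE [P2→Q gives 5>2; P3→Y gives 6>1]
(A,P,Y): NE
(A,Q,X): not NE [P3→Y gives 8>2]
(A,Q,Y): not NE [P1→B gives 7>2; P2→P gives 10>8]
(B,P,X): not NE [P1→A gives 2>0; P3→Y gives 9>7]
(B,P,Y): not NE [P1→A gives 8>3]
(B,Q,X): not NE [P1→A gives 6>1; P2→P gives 8>0]
(B,Q,Y): not NE [P2→P gives 8>4; P3→X gives 7>4]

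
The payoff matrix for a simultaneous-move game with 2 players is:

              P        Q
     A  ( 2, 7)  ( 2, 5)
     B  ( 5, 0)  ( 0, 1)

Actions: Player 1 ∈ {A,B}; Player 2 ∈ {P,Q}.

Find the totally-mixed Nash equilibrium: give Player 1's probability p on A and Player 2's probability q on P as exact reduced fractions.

(p,q) = (1/3, 2/5)

P1 indiff ⇒ q·2+(1-q)·2 = q·5+(1-q)·0 ⇒ q(-3) = (1-q)(-2) ⇒ q = 2/5
P2 indiff ⇒ p·7+(1-p)·0 = p·5+(1-p)·1 ⇒ p(2) = (1-p)(1) ⇒ p = 1/3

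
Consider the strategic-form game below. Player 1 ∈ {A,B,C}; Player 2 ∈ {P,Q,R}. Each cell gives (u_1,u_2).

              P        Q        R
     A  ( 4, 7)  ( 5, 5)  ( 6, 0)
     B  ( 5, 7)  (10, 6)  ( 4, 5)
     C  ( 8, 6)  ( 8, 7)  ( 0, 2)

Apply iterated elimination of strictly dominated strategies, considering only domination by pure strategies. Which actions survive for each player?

P2 drop R (P beats it: A:7>0 B:7>5 C:6>2)
P1 drop A (B beats it: P:5>4 Q:10>5)
P1→{B,C} P2→{P,Q}

IESDS → P1:{B,C} P2:{P,Q}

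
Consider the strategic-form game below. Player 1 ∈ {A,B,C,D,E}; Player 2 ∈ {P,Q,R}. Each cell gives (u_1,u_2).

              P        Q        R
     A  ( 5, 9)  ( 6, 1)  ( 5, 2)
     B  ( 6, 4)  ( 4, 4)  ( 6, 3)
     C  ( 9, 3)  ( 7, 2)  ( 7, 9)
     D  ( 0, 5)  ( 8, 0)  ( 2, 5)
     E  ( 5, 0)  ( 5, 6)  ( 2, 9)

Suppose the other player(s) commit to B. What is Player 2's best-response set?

u_2(P vs B) = 4
u_2(Q vs B) = 4
u_2(R vs B) = 3
max payoff 4 at {P,Q}

BR_2 = {P,Q}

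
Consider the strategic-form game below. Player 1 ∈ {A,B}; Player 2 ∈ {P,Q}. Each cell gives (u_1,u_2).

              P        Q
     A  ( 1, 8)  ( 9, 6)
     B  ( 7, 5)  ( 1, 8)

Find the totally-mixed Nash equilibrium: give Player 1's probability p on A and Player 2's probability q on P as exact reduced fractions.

(p,q) = (3/5, 4/7)

P1 indiff ⇒ q·1+(1-q)·9 = q·7+(1-q)·1 ⇒ q(-6) = (1-q)(-8) ⇒ q = 4/7
P2 indiff ⇒ p·8+(1-p)·5 = p·6+(1-p)·8 ⇒ p(2) = (1-p)(3) ⇒ p = 3/5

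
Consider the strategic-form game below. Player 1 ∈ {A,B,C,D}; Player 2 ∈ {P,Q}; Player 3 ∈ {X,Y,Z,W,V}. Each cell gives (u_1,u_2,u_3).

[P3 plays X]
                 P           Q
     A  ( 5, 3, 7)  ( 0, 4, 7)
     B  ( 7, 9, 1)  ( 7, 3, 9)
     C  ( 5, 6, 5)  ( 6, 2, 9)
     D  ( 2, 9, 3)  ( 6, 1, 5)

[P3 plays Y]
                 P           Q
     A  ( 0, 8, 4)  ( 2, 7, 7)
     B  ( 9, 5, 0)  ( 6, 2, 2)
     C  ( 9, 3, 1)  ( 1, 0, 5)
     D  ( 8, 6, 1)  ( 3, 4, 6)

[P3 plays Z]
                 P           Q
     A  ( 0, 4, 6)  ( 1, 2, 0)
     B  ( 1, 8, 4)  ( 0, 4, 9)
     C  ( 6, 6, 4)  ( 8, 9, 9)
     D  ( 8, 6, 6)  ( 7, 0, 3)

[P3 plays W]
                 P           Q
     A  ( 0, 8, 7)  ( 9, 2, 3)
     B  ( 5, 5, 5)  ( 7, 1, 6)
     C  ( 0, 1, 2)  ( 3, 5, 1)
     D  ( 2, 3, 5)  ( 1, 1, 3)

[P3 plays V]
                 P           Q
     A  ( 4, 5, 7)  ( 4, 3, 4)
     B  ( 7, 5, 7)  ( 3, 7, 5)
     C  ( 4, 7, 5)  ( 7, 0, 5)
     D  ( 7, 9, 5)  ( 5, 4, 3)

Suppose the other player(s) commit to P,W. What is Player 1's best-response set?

argmax u_1 = {B}

u_1(A vs P,W) = 0
u_1(B vs P,W) = 5
u_1(C vs P,W) = 0
u_1(D vs P,W) = 2
max payoff 5 at {B}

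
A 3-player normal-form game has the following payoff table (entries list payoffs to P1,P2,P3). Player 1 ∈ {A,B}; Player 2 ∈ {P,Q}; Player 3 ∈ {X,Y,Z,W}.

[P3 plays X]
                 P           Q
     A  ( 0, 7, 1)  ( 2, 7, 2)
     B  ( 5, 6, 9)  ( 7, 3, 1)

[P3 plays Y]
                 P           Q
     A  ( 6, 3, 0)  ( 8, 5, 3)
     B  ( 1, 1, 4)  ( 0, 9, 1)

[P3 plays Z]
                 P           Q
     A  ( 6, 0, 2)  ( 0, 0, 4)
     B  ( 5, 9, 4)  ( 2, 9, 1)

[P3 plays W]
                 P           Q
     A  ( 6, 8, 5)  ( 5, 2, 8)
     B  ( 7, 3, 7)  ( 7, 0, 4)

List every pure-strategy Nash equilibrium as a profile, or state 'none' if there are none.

PSNE = {(B,P,X)}

(A,P,X): not NE [P1→B gives 5>0; P3→W gives 5>1]
(A,P,Y): not NE [P2→Q gives 5>3; P3→W gives 5>0]
(A,P,Z): not NE [P3→W gives 5>2]
(A,P,W): not NE [P1→B gives 7>6]
(A,Q,X): not NE [P1→B gives 7>2; P3→W gives 8>2]
(A,Q,Y): not NE [P3→W gives 8>3]
(A,Q,Z): not NE [P1→B gives 2>0; P3→W gives 8>4]
(A,Q,W): not NE [P1→B gives 7>5; P2→P gives 8>2]
(B,P,X): NE
(B,P,Y): not NE [P1→A gives 6>1; P2→Q gives 9>1; P3→X gives 9>4]
(B,P,Z): not NE [P1→A gives 6>5; P3→X gives 9>4]
(B,P,W): not NE [P3→X gives 9>7]
(B,Q,X): not NE [P2→P gives 6>3; P3→W gives 4>1]
(B,Q,Y): not NE [P1→A gives 8>0; P3→W gives 4>1]
(B,Q,Z): not NE [P3→W gives 4>1]
(B,Q,W): not NE [P2→P gives 3>0]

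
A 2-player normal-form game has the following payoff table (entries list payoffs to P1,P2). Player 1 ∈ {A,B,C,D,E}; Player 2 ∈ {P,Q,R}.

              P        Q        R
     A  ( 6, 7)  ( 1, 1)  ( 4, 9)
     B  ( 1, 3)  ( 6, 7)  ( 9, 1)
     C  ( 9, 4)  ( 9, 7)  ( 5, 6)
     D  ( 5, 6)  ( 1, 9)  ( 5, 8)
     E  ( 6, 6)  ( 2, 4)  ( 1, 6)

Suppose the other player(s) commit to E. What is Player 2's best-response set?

BR_2 = {P,R}

u_2(P vs E) = 6
u_2(Q vs E) = 4
u_2(R vs E) = 6
max payoff 6 at {P,R}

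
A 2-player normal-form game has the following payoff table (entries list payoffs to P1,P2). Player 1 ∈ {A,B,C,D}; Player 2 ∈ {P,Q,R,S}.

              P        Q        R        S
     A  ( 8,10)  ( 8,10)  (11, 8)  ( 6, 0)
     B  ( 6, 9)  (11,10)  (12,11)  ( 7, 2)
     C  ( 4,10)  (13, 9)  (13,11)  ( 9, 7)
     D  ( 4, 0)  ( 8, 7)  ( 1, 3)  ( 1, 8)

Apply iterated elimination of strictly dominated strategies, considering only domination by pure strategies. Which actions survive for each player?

IESDS → P1:{A,B,C} P2:{P,Q,R}

P1 drop D (B beats it: P:6>4 Q:11>8 R:12>1 S:7>1)
P2 drop S (P beats it: A:10>0 B:9>2 C:10>7)
P1→{A,B,C} P2→{P,Q,R}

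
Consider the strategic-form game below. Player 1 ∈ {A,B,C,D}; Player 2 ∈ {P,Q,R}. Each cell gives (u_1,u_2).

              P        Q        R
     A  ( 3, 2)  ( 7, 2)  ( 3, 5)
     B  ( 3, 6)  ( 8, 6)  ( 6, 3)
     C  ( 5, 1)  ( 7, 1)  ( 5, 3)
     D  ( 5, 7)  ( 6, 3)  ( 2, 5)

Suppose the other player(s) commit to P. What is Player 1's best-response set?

u_1(A vs P) = 3
u_1(B vs P) = 3
u_1(C vs P) = 5
u_1(D vs P) = 5
max payoff 5 at {C,D}

P1 best: {C,D}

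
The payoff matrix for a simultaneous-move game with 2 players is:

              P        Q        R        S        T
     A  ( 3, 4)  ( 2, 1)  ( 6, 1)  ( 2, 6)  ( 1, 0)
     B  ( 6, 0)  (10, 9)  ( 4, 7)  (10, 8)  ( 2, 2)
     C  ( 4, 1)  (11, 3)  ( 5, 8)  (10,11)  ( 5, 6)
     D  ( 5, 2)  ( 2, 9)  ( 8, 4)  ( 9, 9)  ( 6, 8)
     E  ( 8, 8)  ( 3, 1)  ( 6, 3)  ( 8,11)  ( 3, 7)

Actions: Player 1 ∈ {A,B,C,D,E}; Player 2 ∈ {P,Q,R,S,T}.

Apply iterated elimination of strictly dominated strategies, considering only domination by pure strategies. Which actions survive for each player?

IESDS → P1:{B,C} P2:{Q,S}

P2 drop P (S beats it: A:6>4 B:8>0 C:11>1 D:9>2 E:11>8)
P2 drop R (S beats it: A:6>1 B:8>7 C:11>8 D:9>4 E:11>3)
P1 drop A (B beats it: Q:10>2 S:10>2 T:2>1)
P1 drop E (C beats it: Q:11>3 S:10>8 T:5>3)
P2 drop T (S beats it: B:8>2 C:11>6 D:9>8)
P1 drop D (B beats it: Q:10>2 S:10>9)
P1→{B,C} P2→{Q,S}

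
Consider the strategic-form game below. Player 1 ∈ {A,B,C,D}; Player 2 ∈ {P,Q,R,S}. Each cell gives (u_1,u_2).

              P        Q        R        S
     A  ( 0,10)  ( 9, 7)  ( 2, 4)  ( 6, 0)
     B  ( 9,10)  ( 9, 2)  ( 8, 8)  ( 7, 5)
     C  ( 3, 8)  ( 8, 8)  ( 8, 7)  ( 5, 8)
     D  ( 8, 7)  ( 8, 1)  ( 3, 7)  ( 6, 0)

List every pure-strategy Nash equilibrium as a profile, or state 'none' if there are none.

(A,P): not NE [P1→B gives 9>0]
(A,Q): not NE [P2→P gives 10>7]
(A,R): not NE [P1→C gives 8>2; P2→P gives 10>4]
(A,S): not NE [P1→B gives 7>6; P2→P gives 10>0]
(B,P): NE
(B,Q): not NE [P2→P gives 10>2]
(B,R): not NE [P2→P gives 10>8]
(B,S): not NE [P2→P gives 10>5]
(C,P): not NE [P1→B gives 9>3]
(C,Q): not NE [P1→B gives 9>8]
(C,R): not NE [P2→S gives 8>7]
(C,S): not NE [P1→B gives 7>5]
(D,P): not NE [P1→B gives 9>8]
(D,Q): not NE [P1→B gives 9>8; P2→R gives 7>1]
(D,R): not NE [P1→C gives 8>3]
(D,S): not NE [P1→B gives 7>6; P2→R gives 7>0]

Nash profiles: (B,P)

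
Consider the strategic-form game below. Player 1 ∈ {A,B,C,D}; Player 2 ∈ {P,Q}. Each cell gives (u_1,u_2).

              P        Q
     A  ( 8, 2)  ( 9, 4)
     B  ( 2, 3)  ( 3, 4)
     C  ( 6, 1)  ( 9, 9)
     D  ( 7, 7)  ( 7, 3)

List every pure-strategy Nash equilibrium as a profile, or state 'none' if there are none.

PSNE = {(A,Q), (C,Q)}

(A,P): not NE [P2→Q gives 4>2]
(A,Q): NE
(B,P): not NE [P1→A gives 8>2; P2→Q gives 4>3]
(B,Q): not NE [P1→C gives 9>3]
(C,P): not NE [P1→A gives 8>6; P2→Q gives 9>1]
(C,Q): NE
(D,P): not NE [P1→A gives 8>7]
(D,Q): not NE [P1→C gives 9>7; P2→P gives 7>3]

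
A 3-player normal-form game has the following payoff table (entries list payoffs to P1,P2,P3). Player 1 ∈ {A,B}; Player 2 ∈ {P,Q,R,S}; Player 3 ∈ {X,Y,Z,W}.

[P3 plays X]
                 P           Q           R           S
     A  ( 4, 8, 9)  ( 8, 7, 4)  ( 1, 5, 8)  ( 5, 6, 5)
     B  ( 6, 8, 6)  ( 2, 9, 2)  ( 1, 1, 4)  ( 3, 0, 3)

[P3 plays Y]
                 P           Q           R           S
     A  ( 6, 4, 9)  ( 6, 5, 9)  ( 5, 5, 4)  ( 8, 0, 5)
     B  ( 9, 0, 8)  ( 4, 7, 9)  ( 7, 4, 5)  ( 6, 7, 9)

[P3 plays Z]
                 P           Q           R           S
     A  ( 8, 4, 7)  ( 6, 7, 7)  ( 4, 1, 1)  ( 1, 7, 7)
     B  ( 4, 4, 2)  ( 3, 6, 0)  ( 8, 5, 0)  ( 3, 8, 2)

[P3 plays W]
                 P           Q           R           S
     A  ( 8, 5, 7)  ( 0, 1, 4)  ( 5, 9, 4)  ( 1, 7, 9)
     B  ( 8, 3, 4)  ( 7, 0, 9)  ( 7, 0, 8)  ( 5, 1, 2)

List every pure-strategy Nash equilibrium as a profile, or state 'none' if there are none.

(A,P,X): not NE [P1→B gives 6>4]
(A,P,Y): not NE [P1→B gives 9>6; P2→R gives 5>4]
(A,P,Z): not NE [P2→S gives 7>4; P3→Y gives 9>7]
(A,P,W): not NE [P2→R gives 9>5; P3→Y gives 9>7]
(A,Q,X): not NE [P2→P gives 8>7; P3→Y gives 9>4]
(A,Q,Y): NE
(A,Q,Z): not NE [P3→Y gives 9>7]
(A,Q,W): not NE [P1→B gives 7>0; P2→R gives 9>1; P3→Y gives 9>4]
(A,R,X): not NE [P2→P gives 8>5]
(A,R,Y): not NE [P1→B gives 7>5; P3→X gives 8>4]
(A,R,Z): not NE [P1→B gives 8>4; P2→S gives 7>1; P3→X gives 8>1]
(A,R,W): not NE [P1→B gives 7>5; P3→X gives 8>4]
(A,S,X): not NE [P2→P gives 8>6; P3→W gives 9>5]
(A,S,Y): not NE [P2→R gives 5>0; P3→W gives 9>5]
(A,S,Z): not NE [P1→B gives 3>1; P3→W gives 9>7]
(A,S,W): not NE [P1→B gives 5>1; P2→R gives 9>7]
(B,P,X): not NE [P2→Q gives 9>8; P3→Y gives 8>6]
(B,P,Y): not NE [P2→S gives 7>0]
(B,P,Z): not NE [P1→A gives 8>4; P2→S gives 8>4; P3→Y gives 8>2]
(B,P,W): not NE [P3→Y gives 8>4]
(B,Q,X): not NE [P1→A gives 8>2; P3→W gives 9>2]
(B,Q,Y): not NE [P1→A gives 6>4]
(B,Q,Z): not NE [P1→A gives 6>3; P2→S gives 8>6; P3→W gives 9>0]
(B,Q,W): not NE [P2→P gives 3>0]
(B,R,X): not NE [P2→Q gives 9>1; P3→W gives 8>4]
(B,R,Y): not NE [P2→S gives 7>4; P3→W gives 8>5]
(B,R,Z): not NE [P2→S gives 8>5; P3→W gives 8>0]
(B,R,W): not NE [P2→P gives 3>0]
(B,S,X): not NE [P1→A gives 5>3; P2→Q gives 9>0; P3→Y gives 9>3]
(B,S,Y): not NE [P1→A gives 8>6]
(B,S,Z): not NE [P3→Y gives 9>2]
(B,S,W): not NE [P2→P gives 3>1; P3→Y gives 9>2]

Nash profiles: (A,Q,Y)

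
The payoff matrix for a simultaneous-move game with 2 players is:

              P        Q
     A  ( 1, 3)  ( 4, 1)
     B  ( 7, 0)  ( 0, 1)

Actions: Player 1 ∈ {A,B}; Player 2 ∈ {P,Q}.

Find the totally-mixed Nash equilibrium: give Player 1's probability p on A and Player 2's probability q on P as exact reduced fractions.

P1 indiff ⇒ q·1+(1-q)·4 = q·7+(1-q)·0 ⇒ q(-6) = (1-q)(-4) ⇒ q = 2/5
P2 indiff ⇒ p·3+(1-p)·0 = p·1+(1-p)·1 ⇒ p(2) = (1-p)(1) ⇒ p = 1/3

(p,q) = (1/3, 2/5)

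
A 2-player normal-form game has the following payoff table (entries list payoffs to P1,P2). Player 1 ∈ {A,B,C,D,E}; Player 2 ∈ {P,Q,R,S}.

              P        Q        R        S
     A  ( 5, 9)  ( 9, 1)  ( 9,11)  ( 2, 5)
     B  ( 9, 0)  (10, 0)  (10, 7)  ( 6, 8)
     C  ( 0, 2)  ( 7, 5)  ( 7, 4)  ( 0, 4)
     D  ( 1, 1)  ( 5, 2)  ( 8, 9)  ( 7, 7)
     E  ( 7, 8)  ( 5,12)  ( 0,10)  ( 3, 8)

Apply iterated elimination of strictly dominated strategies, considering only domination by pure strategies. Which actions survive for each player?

Survivors P1:{B,D} P2:{R,S}

P1 drop A (B beats it: P:9>5 Q:10>9 R:10>9 S:6>2)
P1 drop C (B beats it: P:9>0 Q:10>7 R:10>7 S:6>0)
P1 drop E (B beats it: P:9>7 Q:10>5 R:10>0 S:6>3)
P2 drop P (R beats it: B:7>0 D:9>1)
P2 drop Q (R beats it: B:7>0 D:9>2)
P1→{B,D} P2→{R,S}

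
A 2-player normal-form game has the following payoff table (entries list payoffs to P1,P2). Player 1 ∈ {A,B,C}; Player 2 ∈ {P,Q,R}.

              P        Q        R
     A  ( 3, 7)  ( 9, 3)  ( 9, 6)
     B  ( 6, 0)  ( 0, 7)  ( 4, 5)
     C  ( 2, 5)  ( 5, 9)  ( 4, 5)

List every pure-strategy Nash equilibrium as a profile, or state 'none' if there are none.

(A,P): not NE [P1→B gives 6>3]
(A,Q): not NE [P2→P gives 7>3]
(A,R): not NE [P2→P gives 7>6]
(B,P): not NE [P2→Q gives 7>0]
(B,Q): not NE [P1→A gives 9>0]
(B,R): not NE [P1→A gives 9>4; P2→Q gives 7>5]
(C,P): not NE [P1→B gives 6>2; P2→Q gives 9>5]
(C,Q): not NE [P1→A gives 9>5]
(C,R): not NE [P1→A gives 9>4; P2→Q gives 9>5]

No pure NE.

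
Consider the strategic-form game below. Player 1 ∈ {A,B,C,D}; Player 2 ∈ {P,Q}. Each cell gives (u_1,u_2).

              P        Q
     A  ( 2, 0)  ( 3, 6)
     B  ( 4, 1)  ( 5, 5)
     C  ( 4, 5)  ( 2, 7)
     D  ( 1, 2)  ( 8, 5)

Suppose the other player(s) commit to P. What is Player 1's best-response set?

u_1(A vs P) = 2
u_1(B vs P) = 4
u_1(C vs P) = 4
u_1(D vs P) = 1
max payoff 4 at {B,C}

BR_1 = {B,C}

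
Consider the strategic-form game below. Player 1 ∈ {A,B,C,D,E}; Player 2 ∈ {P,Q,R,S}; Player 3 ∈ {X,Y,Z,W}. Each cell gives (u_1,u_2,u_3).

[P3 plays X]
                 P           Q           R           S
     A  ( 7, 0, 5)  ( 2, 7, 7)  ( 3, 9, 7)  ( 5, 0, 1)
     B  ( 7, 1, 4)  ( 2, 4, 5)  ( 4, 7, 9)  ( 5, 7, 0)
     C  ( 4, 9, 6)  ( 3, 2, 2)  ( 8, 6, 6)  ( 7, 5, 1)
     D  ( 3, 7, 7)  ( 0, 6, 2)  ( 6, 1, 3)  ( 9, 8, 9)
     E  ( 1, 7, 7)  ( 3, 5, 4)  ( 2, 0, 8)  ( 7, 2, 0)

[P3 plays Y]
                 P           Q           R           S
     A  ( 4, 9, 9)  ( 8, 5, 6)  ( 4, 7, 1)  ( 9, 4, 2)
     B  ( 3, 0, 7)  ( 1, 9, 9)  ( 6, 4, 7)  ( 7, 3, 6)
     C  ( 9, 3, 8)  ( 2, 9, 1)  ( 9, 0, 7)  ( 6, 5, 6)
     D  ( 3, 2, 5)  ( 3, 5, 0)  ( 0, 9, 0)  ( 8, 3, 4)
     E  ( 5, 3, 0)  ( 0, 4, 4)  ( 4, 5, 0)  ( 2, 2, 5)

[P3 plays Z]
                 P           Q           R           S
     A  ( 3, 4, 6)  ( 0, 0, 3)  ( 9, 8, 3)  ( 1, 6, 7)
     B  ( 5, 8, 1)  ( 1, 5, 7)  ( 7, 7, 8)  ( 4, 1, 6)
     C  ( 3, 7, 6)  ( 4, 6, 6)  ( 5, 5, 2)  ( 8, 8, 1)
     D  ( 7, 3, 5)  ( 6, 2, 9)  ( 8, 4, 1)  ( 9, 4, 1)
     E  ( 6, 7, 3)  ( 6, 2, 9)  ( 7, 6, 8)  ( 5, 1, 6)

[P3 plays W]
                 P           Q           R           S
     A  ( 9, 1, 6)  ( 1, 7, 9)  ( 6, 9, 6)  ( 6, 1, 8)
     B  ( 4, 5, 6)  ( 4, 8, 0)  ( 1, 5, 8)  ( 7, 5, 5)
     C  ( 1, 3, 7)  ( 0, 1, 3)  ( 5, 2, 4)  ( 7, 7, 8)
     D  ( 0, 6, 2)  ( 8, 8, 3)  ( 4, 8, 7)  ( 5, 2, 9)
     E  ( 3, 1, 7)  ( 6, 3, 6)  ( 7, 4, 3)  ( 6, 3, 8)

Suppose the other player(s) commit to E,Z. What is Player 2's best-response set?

argmax u_2 = {P}

u_2(P vs E,Z) = 7
u_2(Q vs E,Z) = 2
u_2(R vs E,Z) = 6
u_2(S vs E,Z) = 1
max payoff 7 at {P}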